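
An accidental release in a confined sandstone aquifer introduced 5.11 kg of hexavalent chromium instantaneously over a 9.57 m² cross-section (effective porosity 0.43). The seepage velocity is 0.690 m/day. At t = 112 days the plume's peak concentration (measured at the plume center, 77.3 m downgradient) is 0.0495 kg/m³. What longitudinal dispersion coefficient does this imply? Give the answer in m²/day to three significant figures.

At the plume center C_max = M/(n_e·A·√(4πDt)), so D = M²/(4πt·(n_e·A·C_max)²).
n_e·A·C_max = 0.43 × 9.57 × 0.0495 = 0.2037 kg/m.
D = 5.11²/(4π × 112 × 0.2037²) = 0.447 m²/day.

0.447 m²/day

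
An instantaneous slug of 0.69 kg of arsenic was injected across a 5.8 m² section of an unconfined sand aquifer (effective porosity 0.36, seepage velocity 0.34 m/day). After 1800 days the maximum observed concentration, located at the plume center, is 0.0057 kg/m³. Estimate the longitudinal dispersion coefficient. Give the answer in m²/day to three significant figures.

At the plume center C_max = M/(n_e·A·√(4πDt)), so D = M²/(4πt·(n_e·A·C_max)²).
n_e·A·C_max = 0.36 × 5.8 × 0.0057 = 0.01190 kg/m.
D = 0.69²/(4π × 1800 × 0.01190²) = 0.149 m²/day.

0.149 m²/day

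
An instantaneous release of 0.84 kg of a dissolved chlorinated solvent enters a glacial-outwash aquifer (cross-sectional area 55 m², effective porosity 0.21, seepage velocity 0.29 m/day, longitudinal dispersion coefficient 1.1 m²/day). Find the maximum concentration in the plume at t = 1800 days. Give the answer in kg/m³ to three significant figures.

0.000461 kg/m³

The peak of an instantaneous 1D plume sits at x = vt; there the Gaussian factor is 1 and C_max = M/(n_e·A·√(4πDt)), where n_e·A is the pore area the mass is dissolved in.
√(4πDt) = √(4π × 1.1 × 1800) = 157.7 m, so C_max = 0.84/(0.21 × 55 × 157.7) = 0.000461 kg/m³.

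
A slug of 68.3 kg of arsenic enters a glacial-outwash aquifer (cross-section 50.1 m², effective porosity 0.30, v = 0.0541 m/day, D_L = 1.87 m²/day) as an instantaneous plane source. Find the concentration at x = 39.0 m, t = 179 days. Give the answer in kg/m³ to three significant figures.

0.0369 kg/m³

For an instantaneous plane source, C(x,t) = M/(n_e·A·√(4πDt)) · exp(−(x−vt)²/(4Dt)), with n_e·A the pore (flow) area.
Plume center vt = 0.0541 × 179 = 9.6839 m, so the well at 39.0 m is 29.3161 m downgradient of the peak.
√(4πDt) = 64.86 m, giving peak height M/(n_e·A·√(4πDt)) = 68.3/(0.30 × 50.1 × 64.86) = 0.07006 kg/m³.
(x−vt)²/(4Dt) = (29.3161)²/(4 × 1.87 × 179) = 0.6419; exp(−0.6419) = 0.5263.
C = 0.07006 × 0.5263 = 0.0369 kg/m³.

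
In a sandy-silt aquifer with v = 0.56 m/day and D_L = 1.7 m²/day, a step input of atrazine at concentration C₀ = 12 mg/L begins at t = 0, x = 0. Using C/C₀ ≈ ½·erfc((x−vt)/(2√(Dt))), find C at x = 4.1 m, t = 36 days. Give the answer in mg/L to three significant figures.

For a continuous step input, C/C₀ ≈ ½·erfc((x−vt)/(2√(Dt))).
vt = 0.56 × 36 = 20.16 m and 2√(Dt) = 2√(1.7 × 36) = 15.65 m.
Argument (x−vt)/(2√(Dt)) = (4.1 − 20.16)/15.65 = -1.026; ½·erfc(-1.026) = 0.9266.
C = 12 × 0.9266 = 11.1 mg/L.

11.1 mg/L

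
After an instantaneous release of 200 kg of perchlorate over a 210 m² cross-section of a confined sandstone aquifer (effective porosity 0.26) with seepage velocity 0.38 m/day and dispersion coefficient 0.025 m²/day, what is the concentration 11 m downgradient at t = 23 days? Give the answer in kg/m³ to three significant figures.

For an instantaneous plane source, C(x,t) = M/(n_e·A·√(4πDt)) · exp(−(x−vt)²/(4Dt)), with n_e·A the pore (flow) area.
Plume center vt = 0.38 × 23 = 8.74 m, so the well at 11 m is 2.26 m downgradient of the peak.
√(4πDt) = 2.688 m, giving peak height M/(n_e·A·√(4πDt)) = 200/(0.26 × 210 × 2.688) = 1.363 kg/m³.
(x−vt)²/(4Dt) = (2.26)²/(4 × 0.025 × 23) = 2.221; exp(−2.221) = 0.1085.
C = 1.363 × 0.1085 = 0.148 kg/m³.

0.148 kg/m³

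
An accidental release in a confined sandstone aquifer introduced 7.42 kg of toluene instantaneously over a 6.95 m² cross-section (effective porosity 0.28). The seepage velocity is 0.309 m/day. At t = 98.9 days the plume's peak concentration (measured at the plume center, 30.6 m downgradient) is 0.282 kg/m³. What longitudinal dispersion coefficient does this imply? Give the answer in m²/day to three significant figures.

0.147 m²/day

At the plume center C_max = M/(n_e·A·√(4πDt)), so D = M²/(4πt·(n_e·A·C_max)²).
n_e·A·C_max = 0.28 × 6.95 × 0.282 = 0.5488 kg/m.
D = 7.42²/(4π × 98.9 × 0.5488²) = 0.147 m²/day.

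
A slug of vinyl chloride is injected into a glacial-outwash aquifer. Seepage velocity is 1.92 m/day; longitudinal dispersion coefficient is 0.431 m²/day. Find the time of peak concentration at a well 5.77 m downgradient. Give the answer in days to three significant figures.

For the 1D instantaneous-source solution, setting ∂C/∂t = 0 at fixed x gives v²t² + 2Dt − x² = 0, so t = (√(D² + v²x²) − D)/v².
√(D² + v²x²) = √(0.431² + 1.92² × 5.77²) = 11.09; v² = 3.6864.
t = (11.09 − 0.431)/3.6864 = 2.89 days (vs. the pure-advection estimate x/v = 3.01 d).

2.89 days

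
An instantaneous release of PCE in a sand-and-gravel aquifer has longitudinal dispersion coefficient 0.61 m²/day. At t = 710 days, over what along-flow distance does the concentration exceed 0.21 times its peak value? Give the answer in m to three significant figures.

104 m

The plume is Gaussian with σ = √(2Dt) = √(2 × 0.61 × 710) = 29.43 m.
C/C_peak = exp(−Δx²/(2σ²)) = 0.21 ⇒ Δx = σ·√(−2 ln 0.21) = 29.43 × 1.767 = 52.00 m.
Width = 2Δx = 104 m.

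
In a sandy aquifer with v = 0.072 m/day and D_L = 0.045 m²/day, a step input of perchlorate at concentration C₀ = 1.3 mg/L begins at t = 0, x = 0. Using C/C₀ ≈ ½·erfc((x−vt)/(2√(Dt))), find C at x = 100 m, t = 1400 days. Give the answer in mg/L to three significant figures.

0.687 mg/L

For a continuous step input, C/C₀ ≈ ½·erfc((x−vt)/(2√(Dt))).
vt = 0.072 × 1400 = 100.8 m and 2√(Dt) = 2√(0.045 × 1400) = 15.87 m.
Argument (x−vt)/(2√(Dt)) = (100 − 100.8)/15.87 = -0.05041; ½·erfc(-0.05041) = 0.5284.
C = 1.3 × 0.5284 = 0.687 mg/L.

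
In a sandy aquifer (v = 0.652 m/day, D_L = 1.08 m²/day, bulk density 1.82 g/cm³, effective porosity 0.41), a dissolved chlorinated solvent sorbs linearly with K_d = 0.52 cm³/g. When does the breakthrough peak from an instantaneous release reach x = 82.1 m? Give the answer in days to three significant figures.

Retardation factor R = 1 + ρ_b·K_d/n = 1 + 1.82 × 0.52/0.41 = 3.308.
Sorption retards both mechanisms: v_R = v/R = 0.1971 m/day, D_R = D/R = 0.3265 m²/day.
Peak time from v_R²t² + 2D_R t − x² = 0: t = (√(D_R² + v_R²x²) − D_R)/v_R².
√(D_R² + v_R²x²) = √(0.3265² + 0.1971² × 82.1²) = 16.19; v_R² = 0.03885.
t = (16.19 − 0.3265)/0.03885 = 408 days.

408 days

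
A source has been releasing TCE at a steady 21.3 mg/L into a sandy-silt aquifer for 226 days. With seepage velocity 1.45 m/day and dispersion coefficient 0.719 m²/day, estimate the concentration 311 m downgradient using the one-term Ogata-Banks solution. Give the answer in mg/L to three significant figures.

17.5 mg/L

For a continuous step input, C/C₀ ≈ ½·erfc((x−vt)/(2√(Dt))).
vt = 1.45 × 226 = 327.7 m and 2√(Dt) = 2√(0.719 × 226) = 25.49 m.
Argument (x−vt)/(2√(Dt)) = (311 − 327.7)/25.49 = -0.6552; ½·erfc(-0.6552) = 0.8229.
C = 21.3 × 0.8229 = 17.5 mg/L.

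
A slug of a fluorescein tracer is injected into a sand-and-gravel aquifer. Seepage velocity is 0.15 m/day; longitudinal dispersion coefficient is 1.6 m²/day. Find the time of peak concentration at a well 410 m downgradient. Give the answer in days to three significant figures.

2660 days

For the 1D instantaneous-source solution, setting ∂C/∂t = 0 at fixed x gives v²t² + 2Dt − x² = 0, so t = (√(D² + v²x²) − D)/v².
√(D² + v²x²) = √(1.6² + 0.15² × 410²) = 61.52; v² = 0.0225.
t = (61.52 − 1.6)/0.0225 = 2660 days (vs. the pure-advection estimate x/v = 2730 d).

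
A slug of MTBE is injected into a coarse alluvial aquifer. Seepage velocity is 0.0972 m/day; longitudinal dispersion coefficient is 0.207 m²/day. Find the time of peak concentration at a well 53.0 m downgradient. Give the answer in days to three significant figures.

524 days

For the 1D instantaneous-source solution, setting ∂C/∂t = 0 at fixed x gives v²t² + 2Dt − x² = 0, so t = (√(D² + v²x²) − D)/v².
√(D² + v²x²) = √(0.207² + 0.0972² × 53.0²) = 5.156; v² = 0.00944784.
t = (5.156 − 0.207)/0.00944784 = 524 days (vs. the pure-advection estimate x/v = 545 d).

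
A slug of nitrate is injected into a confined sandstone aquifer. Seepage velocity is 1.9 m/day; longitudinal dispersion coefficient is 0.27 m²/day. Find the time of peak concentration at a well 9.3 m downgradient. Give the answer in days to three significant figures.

For the 1D instantaneous-source solution, setting ∂C/∂t = 0 at fixed x gives v²t² + 2Dt − x² = 0, so t = (√(D² + v²x²) − D)/v².
√(D² + v²x²) = √(0.27² + 1.9² × 9.3²) = 17.67; v² = 3.61.
t = (17.67 − 0.27)/3.61 = 4.82 days (vs. the pure-advection estimate x/v = 4.89 d).

4.82 days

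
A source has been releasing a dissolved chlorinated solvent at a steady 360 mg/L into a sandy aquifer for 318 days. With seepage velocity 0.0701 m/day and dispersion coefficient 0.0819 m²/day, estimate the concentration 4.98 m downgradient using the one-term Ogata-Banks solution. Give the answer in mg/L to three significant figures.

357 mg/L

For a continuous step input, C/C₀ ≈ ½·erfc((x−vt)/(2√(Dt))).
vt = 0.0701 × 318 = 22.2918 m and 2√(Dt) = 2√(0.0819 × 318) = 10.21 m.
Argument (x−vt)/(2√(Dt)) = (4.98 − 22.2918)/10.21 = -1.696; ½·erfc(-1.696) = 0.9918.
C = 360 × 0.9918 = 357 mg/L.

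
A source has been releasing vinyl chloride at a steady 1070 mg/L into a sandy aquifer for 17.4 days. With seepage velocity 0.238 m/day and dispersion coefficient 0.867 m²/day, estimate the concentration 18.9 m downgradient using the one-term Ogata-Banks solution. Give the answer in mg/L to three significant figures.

For a continuous step input, C/C₀ ≈ ½·erfc((x−vt)/(2√(Dt))).
vt = 0.238 × 17.4 = 4.1412 m and 2√(Dt) = 2√(0.867 × 17.4) = 7.768 m.
Argument (x−vt)/(2√(Dt)) = (18.9 − 4.1412)/7.768 = 1.900; ½·erfc(1.900) = 0.003605.
C = 1070 × 0.003605 = 3.86 mg/L.

3.86 mg/L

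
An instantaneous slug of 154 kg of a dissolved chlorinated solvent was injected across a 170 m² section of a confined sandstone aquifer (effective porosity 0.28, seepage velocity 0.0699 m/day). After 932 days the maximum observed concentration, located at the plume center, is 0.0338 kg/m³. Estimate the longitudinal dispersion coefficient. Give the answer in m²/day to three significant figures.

0.782 m²/day

At the plume center C_max = M/(n_e·A·√(4πDt)), so D = M²/(4πt·(n_e·A·C_max)²).
n_e·A·C_max = 0.28 × 170 × 0.0338 = 1.609 kg/m.
D = 154²/(4π × 932 × 1.609²) = 0.782 m²/day.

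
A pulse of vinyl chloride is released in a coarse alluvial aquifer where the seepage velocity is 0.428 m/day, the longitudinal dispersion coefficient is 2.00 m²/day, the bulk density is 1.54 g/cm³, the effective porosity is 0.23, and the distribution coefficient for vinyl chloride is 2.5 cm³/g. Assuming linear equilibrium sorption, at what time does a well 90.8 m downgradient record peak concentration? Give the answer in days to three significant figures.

Retardation factor R = 1 + ρ_b·K_d/n = 1 + 1.54 × 2.5/0.23 = 17.74.
Sorption retards both mechanisms: v_R = v/R = 0.02413 m/day, D_R = D/R = 0.1127 m²/day.
Peak time from v_R²t² + 2D_R t − x² = 0: t = (√(D_R² + v_R²x²) − D_R)/v_R².
√(D_R² + v_R²x²) = √(0.1127² + 0.02413² × 90.8²) = 2.194; v_R² = 0.0005823.
t = (2.194 − 0.1127)/0.0005823 = 3570 days.

3570 days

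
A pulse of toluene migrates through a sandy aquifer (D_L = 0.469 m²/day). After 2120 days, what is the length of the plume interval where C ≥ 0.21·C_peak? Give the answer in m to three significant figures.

The plume is Gaussian with σ = √(2Dt) = √(2 × 0.469 × 2120) = 44.59 m.
C/C_peak = exp(−Δx²/(2σ²)) = 0.21 ⇒ Δx = σ·√(−2 ln 0.21) = 44.59 × 1.767 = 78.79 m.
Width = 2Δx = 158 m.

158 m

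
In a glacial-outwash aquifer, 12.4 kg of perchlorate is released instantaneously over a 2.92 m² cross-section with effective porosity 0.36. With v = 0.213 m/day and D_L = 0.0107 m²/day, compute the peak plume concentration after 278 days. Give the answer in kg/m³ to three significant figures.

The peak of an instantaneous 1D plume sits at x = vt; there the Gaussian factor is 1 and C_max = M/(n_e·A·√(4πDt)), where n_e·A is the pore area the mass is dissolved in.
√(4πDt) = √(4π × 0.0107 × 278) = 6.114 m, so C_max = 12.4/(0.36 × 2.92 × 6.114) = 1.93 kg/m³.

1.93 kg/m³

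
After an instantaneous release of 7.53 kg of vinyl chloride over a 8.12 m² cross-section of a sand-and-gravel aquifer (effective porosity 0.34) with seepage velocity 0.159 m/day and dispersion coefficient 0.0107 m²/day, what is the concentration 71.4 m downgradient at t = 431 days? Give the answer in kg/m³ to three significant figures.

For an instantaneous plane source, C(x,t) = M/(n_e·A·√(4πDt)) · exp(−(x−vt)²/(4Dt)), with n_e·A the pore (flow) area.
Plume center vt = 0.159 × 431 = 68.529 m, so the well at 71.4 m is 2.871 m downgradient of the peak.
√(4πDt) = 7.613 m, giving peak height M/(n_e·A·√(4πDt)) = 7.53/(0.34 × 8.12 × 7.613) = 0.3583 kg/m³.
(x−vt)²/(4Dt) = (2.871)²/(4 × 0.0107 × 431) = 0.4468; exp(−0.4468) = 0.6397.
C = 0.3583 × 0.6397 = 0.229 kg/m³.

0.229 kg/m³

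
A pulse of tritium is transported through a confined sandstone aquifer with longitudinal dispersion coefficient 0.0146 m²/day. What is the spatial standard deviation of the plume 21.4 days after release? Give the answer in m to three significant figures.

0.790 m

Dispersive spreading gives a Gaussian with σ² = 2Dt; advection only shifts the center.
σ = √(2 × 0.0146 × 21.4) = 0.790 m.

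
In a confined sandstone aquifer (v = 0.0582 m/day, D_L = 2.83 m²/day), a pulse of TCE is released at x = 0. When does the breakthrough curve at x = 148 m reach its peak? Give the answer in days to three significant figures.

1840 days

For the 1D instantaneous-source solution, setting ∂C/∂t = 0 at fixed x gives v²t² + 2Dt − x² = 0, so t = (√(D² + v²x²) − D)/v².
√(D² + v²x²) = √(2.83² + 0.0582² × 148²) = 9.067; v² = 0.00338724.
t = (9.067 − 2.83)/0.00338724 = 1840 days (vs. the pure-advection estimate x/v = 2540 d).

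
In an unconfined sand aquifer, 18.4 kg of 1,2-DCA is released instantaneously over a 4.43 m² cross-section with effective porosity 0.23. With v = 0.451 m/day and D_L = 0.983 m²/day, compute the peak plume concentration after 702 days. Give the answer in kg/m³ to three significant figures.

0.194 kg/m³

The peak of an instantaneous 1D plume sits at x = vt; there the Gaussian factor is 1 and C_max = M/(n_e·A·√(4πDt)), where n_e·A is the pore area the mass is dissolved in.
√(4πDt) = √(4π × 0.983 × 702) = 93.12 m, so C_max = 18.4/(0.23 × 4.43 × 93.12) = 0.194 kg/m³.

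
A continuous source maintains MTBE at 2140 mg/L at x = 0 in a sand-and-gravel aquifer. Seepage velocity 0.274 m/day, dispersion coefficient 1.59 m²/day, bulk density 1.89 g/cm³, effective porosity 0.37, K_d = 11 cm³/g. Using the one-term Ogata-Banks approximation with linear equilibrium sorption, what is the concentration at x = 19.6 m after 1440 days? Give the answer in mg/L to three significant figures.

167 mg/L

Retardation factor R = 1 + ρ_b·K_d/n = 1 + 1.89 × 11/0.37 = 57.19.
Sorption retards both mechanisms: v_R = v/R = 0.004791 m/day, D_R = D/R = 0.02780 m²/day.
v_R·t = 0.004791 × 1440 = 6.89904 m; 2√(D_R t) = 12.65 m; argument = (19.6 − 6.89904)/12.65 = 1.004.
C = C₀ × ½·erfc(1.004) = 2140 × 0.07782 = 167 mg/L.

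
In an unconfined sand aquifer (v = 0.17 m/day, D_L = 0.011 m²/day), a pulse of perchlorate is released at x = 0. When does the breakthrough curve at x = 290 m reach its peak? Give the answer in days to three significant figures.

For the 1D instantaneous-source solution, setting ∂C/∂t = 0 at fixed x gives v²t² + 2Dt − x² = 0, so t = (√(D² + v²x²) − D)/v².
√(D² + v²x²) = √(0.011² + 0.17² × 290²) = 49.30; v² = 0.0289.
t = (49.30 − 0.011)/0.0289 = 1710 days (vs. the pure-advection estimate x/v = 1710 d).

1710 days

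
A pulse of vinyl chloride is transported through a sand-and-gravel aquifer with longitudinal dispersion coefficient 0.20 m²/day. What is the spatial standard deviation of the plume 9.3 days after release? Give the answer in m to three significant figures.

1.93 m

Dispersive spreading gives a Gaussian with σ² = 2Dt; advection only shifts the center.
σ = √(2 × 0.20 × 9.3) = 1.93 m.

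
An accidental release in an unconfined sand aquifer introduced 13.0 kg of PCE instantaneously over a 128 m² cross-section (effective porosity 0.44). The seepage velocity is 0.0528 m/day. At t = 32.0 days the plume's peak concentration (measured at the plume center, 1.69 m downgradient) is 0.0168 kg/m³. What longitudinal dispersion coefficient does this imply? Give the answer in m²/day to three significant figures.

0.469 m²/day

At the plume center C_max = M/(n_e·A·√(4πDt)), so D = M²/(4πt·(n_e·A·C_max)²).
n_e·A·C_max = 0.44 × 128 × 0.0168 = 0.9462 kg/m.
D = 13.0²/(4π × 32.0 × 0.9462²) = 0.469 m²/day.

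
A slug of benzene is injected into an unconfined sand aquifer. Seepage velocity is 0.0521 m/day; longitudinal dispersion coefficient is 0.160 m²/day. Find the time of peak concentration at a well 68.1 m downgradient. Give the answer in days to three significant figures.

For the 1D instantaneous-source solution, setting ∂C/∂t = 0 at fixed x gives v²t² + 2Dt − x² = 0, so t = (√(D² + v²x²) − D)/v².
√(D² + v²x²) = √(0.160² + 0.0521² × 68.1²) = 3.552; v² = 0.00271441.
t = (3.552 − 0.160)/0.00271441 = 1250 days (vs. the pure-advection estimate x/v = 1310 d).

1250 days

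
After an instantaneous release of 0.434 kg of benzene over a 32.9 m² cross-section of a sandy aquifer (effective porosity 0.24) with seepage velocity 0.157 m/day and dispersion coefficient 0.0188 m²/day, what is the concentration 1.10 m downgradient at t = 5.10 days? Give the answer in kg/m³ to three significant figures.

0.0396 kg/m³

For an instantaneous plane source, C(x,t) = M/(n_e·A·√(4πDt)) · exp(−(x−vt)²/(4Dt)), with n_e·A the pore (flow) area.
Plume center vt = 0.157 × 5.10 = 0.8007 m, so the well at 1.10 m is 0.2993 m downgradient of the peak.
√(4πDt) = 1.098 m, giving peak height M/(n_e·A·√(4πDt)) = 0.434/(0.24 × 32.9 × 1.098) = 0.05006 kg/m³.
(x−vt)²/(4Dt) = (0.2993)²/(4 × 0.0188 × 5.10) = 0.2336; exp(−0.2336) = 0.7917.
C = 0.05006 × 0.7917 = 0.0396 kg/m³.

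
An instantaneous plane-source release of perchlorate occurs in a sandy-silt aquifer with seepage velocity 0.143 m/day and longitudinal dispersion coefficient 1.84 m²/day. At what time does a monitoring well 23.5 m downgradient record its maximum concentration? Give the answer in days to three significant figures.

For the 1D instantaneous-source solution, setting ∂C/∂t = 0 at fixed x gives v²t² + 2Dt − x² = 0, so t = (√(D² + v²x²) − D)/v².
√(D² + v²x²) = √(1.84² + 0.143² × 23.5²) = 3.831; v² = 0.020449.
t = (3.831 − 1.84)/0.020449 = 97.4 days (vs. the pure-advection estimate x/v = 164 d).

97.4 days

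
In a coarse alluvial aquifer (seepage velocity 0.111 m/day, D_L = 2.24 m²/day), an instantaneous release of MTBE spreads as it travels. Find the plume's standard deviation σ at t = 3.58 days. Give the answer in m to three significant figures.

4.00 m

Dispersive spreading gives a Gaussian with σ² = 2Dt; advection only shifts the center.
σ = √(2 × 2.24 × 3.58) = 4.00 m.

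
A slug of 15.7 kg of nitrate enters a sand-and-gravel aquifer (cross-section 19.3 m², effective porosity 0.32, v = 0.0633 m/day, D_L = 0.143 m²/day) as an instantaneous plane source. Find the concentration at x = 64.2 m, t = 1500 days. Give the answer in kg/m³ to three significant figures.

0.0163 kg/m³

For an instantaneous plane source, C(x,t) = M/(n_e·A·√(4πDt)) · exp(−(x−vt)²/(4Dt)), with n_e·A the pore (flow) area.
Plume center vt = 0.0633 × 1500 = 94.95 m, so the well at 64.2 m is 30.75 m upgradient of the peak.
√(4πDt) = 51.92 m, giving peak height M/(n_e·A·√(4πDt)) = 15.7/(0.32 × 19.3 × 51.92) = 0.04896 kg/m³.
(x−vt)²/(4Dt) = (-30.75)²/(4 × 0.143 × 1500) = 1.102; exp(−1.102) = 0.3322.
C = 0.04896 × 0.3322 = 0.0163 kg/m³.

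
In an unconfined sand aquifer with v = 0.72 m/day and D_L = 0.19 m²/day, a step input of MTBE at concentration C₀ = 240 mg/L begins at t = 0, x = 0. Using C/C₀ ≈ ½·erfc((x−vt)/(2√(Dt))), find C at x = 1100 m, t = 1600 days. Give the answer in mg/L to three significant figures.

For a continuous step input, C/C₀ ≈ ½·erfc((x−vt)/(2√(Dt))).
vt = 0.72 × 1600 = 1152 m and 2√(Dt) = 2√(0.19 × 1600) = 34.87 m.
Argument (x−vt)/(2√(Dt)) = (1100 − 1152)/34.87 = -1.491; ½·erfc(-1.491) = 0.9825.
C = 240 × 0.9825 = 236 mg/L.

236 mg/L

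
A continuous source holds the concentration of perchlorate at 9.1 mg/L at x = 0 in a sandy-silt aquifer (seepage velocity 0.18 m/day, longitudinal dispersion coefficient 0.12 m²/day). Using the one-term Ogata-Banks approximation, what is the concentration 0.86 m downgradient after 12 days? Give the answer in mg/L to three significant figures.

7.08 mg/L

For a continuous step input, C/C₀ ≈ ½·erfc((x−vt)/(2√(Dt))).
vt = 0.18 × 12 = 2.16 m and 2√(Dt) = 2√(0.12 × 12) = 2.400 m.
Argument (x−vt)/(2√(Dt)) = (0.86 − 2.16)/2.400 = -0.5417; ½·erfc(-0.5417) = 0.7782.
C = 9.1 × 0.7782 = 7.08 mg/L.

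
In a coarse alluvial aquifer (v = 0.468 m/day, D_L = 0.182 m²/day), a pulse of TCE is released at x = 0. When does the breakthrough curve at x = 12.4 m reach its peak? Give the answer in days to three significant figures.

25.7 days

For the 1D instantaneous-source solution, setting ∂C/∂t = 0 at fixed x gives v²t² + 2Dt − x² = 0, so t = (√(D² + v²x²) − D)/v².
√(D² + v²x²) = √(0.182² + 0.468² × 12.4²) = 5.806; v² = 0.219024.
t = (5.806 − 0.182)/0.219024 = 25.7 days (vs. the pure-advection estimate x/v = 26.5 d).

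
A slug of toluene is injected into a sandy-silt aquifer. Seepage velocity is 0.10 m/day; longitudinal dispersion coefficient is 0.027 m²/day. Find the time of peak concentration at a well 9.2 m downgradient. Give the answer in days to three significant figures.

89.3 days

For the 1D instantaneous-source solution, setting ∂C/∂t = 0 at fixed x gives v²t² + 2Dt − x² = 0, so t = (√(D² + v²x²) − D)/v².
√(D² + v²x²) = √(0.027² + 0.10² × 9.2²) = 0.9204; v² = 0.01.
t = (0.9204 − 0.027)/0.01 = 89.3 days (vs. the pure-advection estimate x/v = 92.0 d).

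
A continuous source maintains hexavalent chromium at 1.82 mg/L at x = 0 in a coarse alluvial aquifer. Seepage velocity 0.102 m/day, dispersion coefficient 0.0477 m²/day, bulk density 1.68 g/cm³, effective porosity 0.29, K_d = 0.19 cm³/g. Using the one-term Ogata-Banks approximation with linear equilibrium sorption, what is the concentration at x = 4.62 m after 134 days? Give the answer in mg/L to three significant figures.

Retardation factor R = 1 + ρ_b·K_d/n = 1 + 1.68 × 0.19/0.29 = 2.101.
Sorption retards both mechanisms: v_R = v/R = 0.04855 m/day, D_R = D/R = 0.02270 m²/day.
v_R·t = 0.04855 × 134 = 6.5057 m; 2√(D_R t) = 3.488 m; argument = (4.62 − 6.5057)/3.488 = -0.5406.
C = C₀ × ½·erfc(-0.5406) = 1.82 × 0.7777 = 1.42 mg/L.

1.42 mg/L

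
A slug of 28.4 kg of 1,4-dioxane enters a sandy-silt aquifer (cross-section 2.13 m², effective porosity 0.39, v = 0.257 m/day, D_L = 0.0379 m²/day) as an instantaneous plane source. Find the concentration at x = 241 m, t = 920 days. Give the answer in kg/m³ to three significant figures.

1.41 kg/m³

For an instantaneous plane source, C(x,t) = M/(n_e·A·√(4πDt)) · exp(−(x−vt)²/(4Dt)), with n_e·A the pore (flow) area.
Plume center vt = 0.257 × 920 = 236.44 m, so the well at 241 m is 4.56 m downgradient of the peak.
√(4πDt) = 20.93 m, giving peak height M/(n_e·A·√(4πDt)) = 28.4/(0.39 × 2.13 × 20.93) = 1.633 kg/m³.
(x−vt)²/(4Dt) = (4.56)²/(4 × 0.0379 × 920) = 0.1491; exp(−0.1491) = 0.8615.
C = 1.633 × 0.8615 = 1.41 kg/m³.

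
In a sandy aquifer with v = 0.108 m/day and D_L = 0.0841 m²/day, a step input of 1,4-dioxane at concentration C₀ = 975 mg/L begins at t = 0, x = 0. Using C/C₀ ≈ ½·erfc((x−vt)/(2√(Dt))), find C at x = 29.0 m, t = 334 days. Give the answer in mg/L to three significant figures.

For a continuous step input, C/C₀ ≈ ½·erfc((x−vt)/(2√(Dt))).
vt = 0.108 × 334 = 36.072 m and 2√(Dt) = 2√(0.0841 × 334) = 10.60 m.
Argument (x−vt)/(2√(Dt)) = (29.0 − 36.072)/10.60 = -0.6672; ½·erfc(-0.6672) = 0.8273.
C = 975 × 0.8273 = 807 mg/L.

807 mg/L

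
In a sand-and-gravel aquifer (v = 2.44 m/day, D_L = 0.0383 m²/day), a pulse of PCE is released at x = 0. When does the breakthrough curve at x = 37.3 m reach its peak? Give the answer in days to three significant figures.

15.3 days

For the 1D instantaneous-source solution, setting ∂C/∂t = 0 at fixed x gives v²t² + 2Dt − x² = 0, so t = (√(D² + v²x²) − D)/v².
√(D² + v²x²) = √(0.0383² + 2.44² × 37.3²) = 91.01; v² = 5.9536.
t = (91.01 − 0.0383)/5.9536 = 15.3 days (vs. the pure-advection estimate x/v = 15.3 d).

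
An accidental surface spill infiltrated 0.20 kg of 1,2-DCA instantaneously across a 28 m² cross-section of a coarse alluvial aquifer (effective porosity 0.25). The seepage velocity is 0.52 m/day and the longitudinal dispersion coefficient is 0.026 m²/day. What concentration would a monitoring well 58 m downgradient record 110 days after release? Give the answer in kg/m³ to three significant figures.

For an instantaneous plane source, C(x,t) = M/(n_e·A·√(4πDt)) · exp(−(x−vt)²/(4Dt)), with n_e·A the pore (flow) area.
Plume center vt = 0.52 × 110 = 57.2 m, so the well at 58 m is 0.8 m downgradient of the peak.
√(4πDt) = 5.995 m, giving peak height M/(n_e·A·√(4πDt)) = 0.20/(0.25 × 28 × 5.995) = 0.004766 kg/m³.
(x−vt)²/(4Dt) = (0.8)²/(4 × 0.026 × 110) = 0.05594; exp(−0.05594) = 0.9456.
C = 0.004766 × 0.9456 = 0.00451 kg/m³.

0.00451 kg/m³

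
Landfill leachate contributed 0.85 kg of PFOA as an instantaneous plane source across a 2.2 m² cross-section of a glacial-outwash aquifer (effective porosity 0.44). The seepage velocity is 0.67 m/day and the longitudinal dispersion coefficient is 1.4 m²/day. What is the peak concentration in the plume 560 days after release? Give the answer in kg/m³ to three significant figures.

The peak of an instantaneous 1D plume sits at x = vt; there the Gaussian factor is 1 and C_max = M/(n_e·A·√(4πDt)), where n_e·A is the pore area the mass is dissolved in.
√(4πDt) = √(4π × 1.4 × 560) = 99.26 m, so C_max = 0.85/(0.44 × 2.2 × 99.26) = 0.00885 kg/m³.

0.00885 kg/m³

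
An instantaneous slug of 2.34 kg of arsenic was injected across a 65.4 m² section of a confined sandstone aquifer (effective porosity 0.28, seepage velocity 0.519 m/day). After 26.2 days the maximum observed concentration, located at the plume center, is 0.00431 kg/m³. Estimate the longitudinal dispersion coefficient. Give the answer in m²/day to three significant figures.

At the plume center C_max = M/(n_e·A·√(4πDt)), so D = M²/(4πt·(n_e·A·C_max)²).
n_e·A·C_max = 0.28 × 65.4 × 0.00431 = 0.07892 kg/m.
D = 2.34²/(4π × 26.2 × 0.07892²) = 2.67 m²/day.

2.67 m²/day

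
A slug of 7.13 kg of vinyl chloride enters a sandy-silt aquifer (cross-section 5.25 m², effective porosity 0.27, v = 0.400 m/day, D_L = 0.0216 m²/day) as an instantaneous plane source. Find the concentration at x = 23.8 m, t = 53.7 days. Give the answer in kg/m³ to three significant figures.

For an instantaneous plane source, C(x,t) = M/(n_e·A·√(4πDt)) · exp(−(x−vt)²/(4Dt)), with n_e·A the pore (flow) area.
Plume center vt = 0.400 × 53.7 = 21.48 m, so the well at 23.8 m is 2.32 m downgradient of the peak.
√(4πDt) = 3.818 m, giving peak height M/(n_e·A·√(4πDt)) = 7.13/(0.27 × 5.25 × 3.818) = 1.317 kg/m³.
(x−vt)²/(4Dt) = (2.32)²/(4 × 0.0216 × 53.7) = 1.160; exp(−1.160) = 0.3135.
C = 1.317 × 0.3135 = 0.413 kg/m³.

0.413 kg/m³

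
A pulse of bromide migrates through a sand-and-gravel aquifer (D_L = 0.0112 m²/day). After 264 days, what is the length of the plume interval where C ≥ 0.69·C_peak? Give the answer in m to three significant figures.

The plume is Gaussian with σ = √(2Dt) = √(2 × 0.0112 × 264) = 2.432 m.
C/C_peak = exp(−Δx²/(2σ²)) = 0.69 ⇒ Δx = σ·√(−2 ln 0.69) = 2.432 × 0.8615 = 2.095 m.
Width = 2Δx = 4.19 m.

4.19 m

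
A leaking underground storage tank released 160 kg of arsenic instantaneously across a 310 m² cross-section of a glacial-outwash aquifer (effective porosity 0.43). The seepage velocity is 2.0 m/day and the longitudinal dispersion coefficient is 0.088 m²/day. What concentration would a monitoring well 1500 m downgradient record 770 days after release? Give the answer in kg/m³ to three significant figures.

0.000112 kg/m³

For an instantaneous plane source, C(x,t) = M/(n_e·A·√(4πDt)) · exp(−(x−vt)²/(4Dt)), with n_e·A the pore (flow) area.
Plume center vt = 2.0 × 770 = 1540 m, so the well at 1500 m is 40 m upgradient of the peak.
√(4πDt) = 29.18 m, giving peak height M/(n_e·A·√(4πDt)) = 160/(0.43 × 310 × 29.18) = 0.04113 kg/m³.
(x−vt)²/(4Dt) = (-40)²/(4 × 0.088 × 770) = 5.903; exp(−5.903) = 0.002731.
C = 0.04113 × 0.002731 = 0.000112 kg/m³.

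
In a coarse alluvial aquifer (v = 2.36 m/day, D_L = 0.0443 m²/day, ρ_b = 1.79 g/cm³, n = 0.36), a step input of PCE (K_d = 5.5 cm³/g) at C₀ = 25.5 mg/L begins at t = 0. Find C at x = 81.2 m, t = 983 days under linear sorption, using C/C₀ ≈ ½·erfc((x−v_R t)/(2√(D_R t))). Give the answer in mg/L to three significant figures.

Retardation factor R = 1 + ρ_b·K_d/n = 1 + 1.79 × 5.5/0.36 = 28.35.
Sorption retards both mechanisms: v_R = v/R = 0.08325 m/day, D_R = D/R = 0.001563 m²/day.
v_R·t = 0.08325 × 983 = 81.83475 m; 2√(D_R t) = 2.479 m; argument = (81.2 − 81.83475)/2.479 = -0.2561.
C = C₀ × ½·erfc(-0.2561) = 25.5 × 0.6414 = 16.4 mg/L.

16.4 mg/L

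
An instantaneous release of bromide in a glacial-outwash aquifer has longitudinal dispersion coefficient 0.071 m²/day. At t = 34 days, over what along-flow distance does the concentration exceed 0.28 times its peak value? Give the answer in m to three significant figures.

The plume is Gaussian with σ = √(2Dt) = √(2 × 0.071 × 34) = 2.197 m.
C/C_peak = exp(−Δx²/(2σ²)) = 0.28 ⇒ Δx = σ·√(−2 ln 0.28) = 2.197 × 1.596 = 3.506 m.
Width = 2Δx = 7.01 m.

7.01 m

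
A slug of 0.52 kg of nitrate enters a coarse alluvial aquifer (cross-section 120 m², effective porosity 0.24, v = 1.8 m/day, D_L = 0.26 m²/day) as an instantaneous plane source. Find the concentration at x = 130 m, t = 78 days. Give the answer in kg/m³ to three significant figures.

For an instantaneous plane source, C(x,t) = M/(n_e·A·√(4πDt)) · exp(−(x−vt)²/(4Dt)), with n_e·A the pore (flow) area.
Plume center vt = 1.8 × 78 = 140.4 m, so the well at 130 m is 10.4 m upgradient of the peak.
√(4πDt) = 15.96 m, giving peak height M/(n_e·A·√(4πDt)) = 0.52/(0.24 × 120 × 15.96) = 0.001131 kg/m³.
(x−vt)²/(4Dt) = (-10.4)²/(4 × 0.26 × 78) = 1.333; exp(−1.333) = 0.2637.
C = 0.001131 × 0.2637 = 0.000298 kg/m³.

0.000298 kg/m³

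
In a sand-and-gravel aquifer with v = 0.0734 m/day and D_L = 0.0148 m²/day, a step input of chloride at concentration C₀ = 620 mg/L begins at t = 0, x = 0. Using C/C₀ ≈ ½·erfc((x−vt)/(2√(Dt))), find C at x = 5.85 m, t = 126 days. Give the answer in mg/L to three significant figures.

596 mg/L

For a continuous step input, C/C₀ ≈ ½·erfc((x−vt)/(2√(Dt))).
vt = 0.0734 × 126 = 9.2484 m and 2√(Dt) = 2√(0.0148 × 126) = 2.731 m.
Argument (x−vt)/(2√(Dt)) = (5.85 − 9.2484)/2.731 = -1.244; ½·erfc(-1.244) = 0.9607.
C = 620 × 0.9607 = 596 mg/L.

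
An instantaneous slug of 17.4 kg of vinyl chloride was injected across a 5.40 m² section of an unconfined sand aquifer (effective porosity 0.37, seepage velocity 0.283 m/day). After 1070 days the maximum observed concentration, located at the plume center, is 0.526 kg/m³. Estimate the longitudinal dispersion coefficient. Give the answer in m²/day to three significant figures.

At the plume center C_max = M/(n_e·A·√(4πDt)), so D = M²/(4πt·(n_e·A·C_max)²).
n_e·A·C_max = 0.37 × 5.40 × 0.526 = 1.051 kg/m.
D = 17.4²/(4π × 1070 × 1.051²) = 0.0204 m²/day.

0.0204 m²/day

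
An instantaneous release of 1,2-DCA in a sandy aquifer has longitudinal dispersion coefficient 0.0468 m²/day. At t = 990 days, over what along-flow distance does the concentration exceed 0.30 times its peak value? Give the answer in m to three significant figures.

The plume is Gaussian with σ = √(2Dt) = √(2 × 0.0468 × 990) = 9.626 m.
C/C_peak = exp(−Δx²/(2σ²)) = 0.30 ⇒ Δx = σ·√(−2 ln 0.30) = 9.626 × 1.552 = 14.94 m.
Width = 2Δx = 29.9 m.

29.9 m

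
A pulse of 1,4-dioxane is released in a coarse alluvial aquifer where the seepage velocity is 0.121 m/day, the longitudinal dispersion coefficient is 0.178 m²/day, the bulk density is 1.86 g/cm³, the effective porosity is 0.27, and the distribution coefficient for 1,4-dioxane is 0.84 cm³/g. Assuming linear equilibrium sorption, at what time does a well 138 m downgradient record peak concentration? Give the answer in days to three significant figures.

7660 days

Retardation factor R = 1 + ρ_b·K_d/n = 1 + 1.86 × 0.84/0.27 = 6.787.
Sorption retards both mechanisms: v_R = v/R = 0.01783 m/day, D_R = D/R = 0.02623 m²/day.
Peak time from v_R²t² + 2D_R t − x² = 0: t = (√(D_R² + v_R²x²) − D_R)/v_R².
√(D_R² + v_R²x²) = √(0.02623² + 0.01783² × 138²) = 2.461; v_R² = 0.0003179.
t = (2.461 − 0.02623)/0.0003179 = 7660 days.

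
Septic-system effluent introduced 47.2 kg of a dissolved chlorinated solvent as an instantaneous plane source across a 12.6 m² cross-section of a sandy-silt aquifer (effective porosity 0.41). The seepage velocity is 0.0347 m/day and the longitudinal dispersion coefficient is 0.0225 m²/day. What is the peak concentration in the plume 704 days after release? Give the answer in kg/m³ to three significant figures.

The peak of an instantaneous 1D plume sits at x = vt; there the Gaussian factor is 1 and C_max = M/(n_e·A·√(4πDt)), where n_e·A is the pore area the mass is dissolved in.
√(4πDt) = √(4π × 0.0225 × 704) = 14.11 m, so C_max = 47.2/(0.41 × 12.6 × 14.11) = 0.648 kg/m³.

0.648 kg/m³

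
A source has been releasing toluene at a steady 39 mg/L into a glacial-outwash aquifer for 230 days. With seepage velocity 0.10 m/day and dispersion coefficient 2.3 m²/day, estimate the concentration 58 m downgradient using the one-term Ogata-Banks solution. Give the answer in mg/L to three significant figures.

5.50 mg/L

For a continuous step input, C/C₀ ≈ ½·erfc((x−vt)/(2√(Dt))).
vt = 0.10 × 230 = 23 m and 2√(Dt) = 2√(2.3 × 230) = 46.00 m.
Argument (x−vt)/(2√(Dt)) = (58 − 23)/46.00 = 0.7609; ½·erfc(0.7609) = 0.1409.
C = 39 × 0.1409 = 5.50 mg/L.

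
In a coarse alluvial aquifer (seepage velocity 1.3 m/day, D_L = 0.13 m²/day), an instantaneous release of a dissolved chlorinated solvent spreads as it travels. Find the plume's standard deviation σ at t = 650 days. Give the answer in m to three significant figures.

Dispersive spreading gives a Gaussian with σ² = 2Dt; advection only shifts the center.
σ = √(2 × 0.13 × 650) = 13.0 m.

13.0 m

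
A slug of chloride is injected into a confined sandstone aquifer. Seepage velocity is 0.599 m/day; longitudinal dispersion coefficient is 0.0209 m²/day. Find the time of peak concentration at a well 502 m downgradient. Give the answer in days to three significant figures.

838 days

For the 1D instantaneous-source solution, setting ∂C/∂t = 0 at fixed x gives v²t² + 2Dt − x² = 0, so t = (√(D² + v²x²) − D)/v².
√(D² + v²x²) = √(0.0209² + 0.599² × 502²) = 300.7; v² = 0.358801.
t = (300.7 − 0.0209)/0.358801 = 838 days (vs. the pure-advection estimate x/v = 838 d).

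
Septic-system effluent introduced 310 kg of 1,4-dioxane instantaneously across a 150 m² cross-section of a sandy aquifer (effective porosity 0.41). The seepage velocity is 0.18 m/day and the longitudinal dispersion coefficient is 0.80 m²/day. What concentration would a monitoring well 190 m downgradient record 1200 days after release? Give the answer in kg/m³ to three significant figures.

For an instantaneous plane source, C(x,t) = M/(n_e·A·√(4πDt)) · exp(−(x−vt)²/(4Dt)), with n_e·A the pore (flow) area.
Plume center vt = 0.18 × 1200 = 216 m, so the well at 190 m is 26 m upgradient of the peak.
√(4πDt) = 109.8 m, giving peak height M/(n_e·A·√(4πDt)) = 310/(0.41 × 150 × 109.8) = 0.04591 kg/m³.
(x−vt)²/(4Dt) = (-26)²/(4 × 0.80 × 1200) = 0.1760; exp(−0.1760) = 0.8386.
C = 0.04591 × 0.8386 = 0.0385 kg/m³.

0.0385 kg/m³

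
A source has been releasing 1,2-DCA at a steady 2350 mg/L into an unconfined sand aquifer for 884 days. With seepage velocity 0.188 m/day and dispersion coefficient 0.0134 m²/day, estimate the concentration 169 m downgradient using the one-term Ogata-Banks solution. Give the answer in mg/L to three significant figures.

For a continuous step input, C/C₀ ≈ ½·erfc((x−vt)/(2√(Dt))).
vt = 0.188 × 884 = 166.192 m and 2√(Dt) = 2√(0.0134 × 884) = 6.883 m.
Argument (x−vt)/(2√(Dt)) = (169 − 166.192)/6.883 = 0.4080; ½·erfc(0.4080) = 0.2820.
C = 2350 × 0.2820 = 663 mg/L.

663 mg/L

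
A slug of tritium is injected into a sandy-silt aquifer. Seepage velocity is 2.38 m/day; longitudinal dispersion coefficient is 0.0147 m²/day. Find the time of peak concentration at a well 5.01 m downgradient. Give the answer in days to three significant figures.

For the 1D instantaneous-source solution, setting ∂C/∂t = 0 at fixed x gives v²t² + 2Dt − x² = 0, so t = (√(D² + v²x²) − D)/v².
√(D² + v²x²) = √(0.0147² + 2.38² × 5.01²) = 11.92; v² = 5.6644.
t = (11.92 − 0.0147)/5.6644 = 2.10 days (vs. the pure-advection estimate x/v = 2.11 d).

2.10 days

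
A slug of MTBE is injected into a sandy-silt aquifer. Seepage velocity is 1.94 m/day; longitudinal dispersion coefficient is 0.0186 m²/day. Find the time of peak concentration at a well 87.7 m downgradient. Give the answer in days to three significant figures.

45.2 days

For the 1D instantaneous-source solution, setting ∂C/∂t = 0 at fixed x gives v²t² + 2Dt − x² = 0, so t = (√(D² + v²x²) − D)/v².
√(D² + v²x²) = √(0.0186² + 1.94² × 87.7²) = 170.1; v² = 3.7636.
t = (170.1 − 0.0186)/3.7636 = 45.2 days (vs. the pure-advection estimate x/v = 45.2 d).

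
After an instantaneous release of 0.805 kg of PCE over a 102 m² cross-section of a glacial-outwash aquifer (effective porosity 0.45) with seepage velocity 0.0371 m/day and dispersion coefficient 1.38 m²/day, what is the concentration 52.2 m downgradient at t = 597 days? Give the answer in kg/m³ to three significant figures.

0.000131 kg/m³

For an instantaneous plane source, C(x,t) = M/(n_e·A·√(4πDt)) · exp(−(x−vt)²/(4Dt)), with n_e·A the pore (flow) area.
Plume center vt = 0.0371 × 597 = 22.1487 m, so the well at 52.2 m is 30.0513 m downgradient of the peak.
√(4πDt) = 101.7 m, giving peak height M/(n_e·A·√(4πDt)) = 0.805/(0.45 × 102 × 101.7) = 0.0001724 kg/m³.
(x−vt)²/(4Dt) = (30.0513)²/(4 × 1.38 × 597) = 0.2740; exp(−0.2740) = 0.7603.
C = 0.0001724 × 0.7603 = 0.000131 kg/m³.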